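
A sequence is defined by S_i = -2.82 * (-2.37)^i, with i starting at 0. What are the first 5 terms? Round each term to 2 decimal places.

This is a geometric sequence.
i=0: S_0 = -2.82 * (-2.37)^0 = -2.82
i=1: S_1 = -2.82 * (-2.37)^1 ≈ 6.68
i=2: S_2 = -2.82 * (-2.37)^2 ≈ -15.84
i=3: S_3 = -2.82 * (-2.37)^3 ≈ 37.54
i=4: S_4 = -2.82 * (-2.37)^4 ≈ -88.97
The first 5 terms are: [-2.82, 6.68, -15.84, 37.54, -88.97]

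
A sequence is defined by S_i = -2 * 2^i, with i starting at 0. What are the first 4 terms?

This is a geometric sequence.
i=0: S_0 = -2 * 2^0 = -2
i=1: S_1 = -2 * 2^1 = -4
i=2: S_2 = -2 * 2^2 = -8
i=3: S_3 = -2 * 2^3 = -16
The first 4 terms are: [-2, -4, -8, -16]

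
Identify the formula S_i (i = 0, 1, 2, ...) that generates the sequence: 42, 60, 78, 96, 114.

Check differences: 60 - 42 = 18
78 - 60 = 18
Common difference d = 18.
First term a = 42.
Formula: S_i = 42 + 18*i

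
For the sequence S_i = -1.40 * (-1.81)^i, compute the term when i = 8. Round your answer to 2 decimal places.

S_8 = -1.4 * (-1.81)^8 ≈ -1.4 * 115.1937 ≈ -161.27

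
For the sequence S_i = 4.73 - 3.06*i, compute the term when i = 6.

S_6 = 4.73 + -3.06*6 = 4.73 + -18.36 = -13.63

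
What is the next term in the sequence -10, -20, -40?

Ratios: -20 / -10 = 2.0
This is a geometric sequence with common ratio r = 2.
Next term = -40 * 2 = -80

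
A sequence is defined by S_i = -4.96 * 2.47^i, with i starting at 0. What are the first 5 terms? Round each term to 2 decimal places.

This is a geometric sequence.
i=0: S_0 = -4.96 * 2.47^0 = -4.96
i=1: S_1 = -4.96 * 2.47^1 ≈ -12.25
i=2: S_2 = -4.96 * 2.47^2 ≈ -30.26
i=3: S_3 = -4.96 * 2.47^3 ≈ -74.74
i=4: S_4 = -4.96 * 2.47^4 ≈ -184.62
The first 5 terms are: [-4.96, -12.25, -30.26, -74.74, -184.62]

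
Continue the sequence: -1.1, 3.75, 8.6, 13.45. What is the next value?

Differences: 3.75 - -1.1 = 4.85
This is an arithmetic sequence with common difference d = 4.85.
Next term = 13.45 + 4.85 = 18.3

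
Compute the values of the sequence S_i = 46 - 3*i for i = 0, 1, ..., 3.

This is an arithmetic sequence.
i=0: S_0 = 46 + -3*0 = 46
i=1: S_1 = 46 + -3*1 = 43
i=2: S_2 = 46 + -3*2 = 40
i=3: S_3 = 46 + -3*3 = 37
The first 4 terms are: [46, 43, 40, 37]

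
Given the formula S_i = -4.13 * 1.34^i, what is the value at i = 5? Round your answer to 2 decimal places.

S_5 = -4.13 * 1.34^5 ≈ -4.13 * 4.3204 ≈ -17.84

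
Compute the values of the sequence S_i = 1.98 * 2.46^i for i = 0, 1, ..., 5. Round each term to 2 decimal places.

This is a geometric sequence.
i=0: S_0 = 1.98 * 2.46^0 = 1.98
i=1: S_1 = 1.98 * 2.46^1 ≈ 4.87
i=2: S_2 = 1.98 * 2.46^2 ≈ 11.98
i=3: S_3 = 1.98 * 2.46^3 ≈ 29.48
i=4: S_4 = 1.98 * 2.46^4 ≈ 72.51
i=5: S_5 = 1.98 * 2.46^5 ≈ 178.38
The first 6 terms are: [1.98, 4.87, 11.98, 29.48, 72.51, 178.38]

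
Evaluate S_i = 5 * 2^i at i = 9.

S_9 = 5 * 2^9 = 5 * 512 = 2560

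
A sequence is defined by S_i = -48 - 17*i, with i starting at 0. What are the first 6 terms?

This is an arithmetic sequence.
i=0: S_0 = -48 + -17*0 = -48
i=1: S_1 = -48 + -17*1 = -65
i=2: S_2 = -48 + -17*2 = -82
i=3: S_3 = -48 + -17*3 = -99
i=4: S_4 = -48 + -17*4 = -116
i=5: S_5 = -48 + -17*5 = -133
The first 6 terms are: [-48, -65, -82, -99, -116, -133]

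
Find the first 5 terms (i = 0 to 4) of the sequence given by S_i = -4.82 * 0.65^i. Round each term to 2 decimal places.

This is a geometric sequence.
i=0: S_0 = -4.82 * 0.65^0 = -4.82
i=1: S_1 = -4.82 * 0.65^1 ≈ -3.13
i=2: S_2 = -4.82 * 0.65^2 ≈ -2.04
i=3: S_3 = -4.82 * 0.65^3 ≈ -1.32
i=4: S_4 = -4.82 * 0.65^4 ≈ -0.86
The first 5 terms are: [-4.82, -3.13, -2.04, -1.32, -0.86]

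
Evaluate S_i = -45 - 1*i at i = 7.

S_7 = -45 + -1*7 = -45 + -7 = -52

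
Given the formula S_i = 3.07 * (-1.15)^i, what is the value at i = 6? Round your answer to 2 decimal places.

S_6 = 3.07 * (-1.15)^6 ≈ 3.07 * 2.3131 ≈ 7.1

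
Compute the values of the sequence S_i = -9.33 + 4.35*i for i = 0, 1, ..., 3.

This is an arithmetic sequence.
i=0: S_0 = -9.33 + 4.35*0 = -9.33
i=1: S_1 = -9.33 + 4.35*1 = -4.98
i=2: S_2 = -9.33 + 4.35*2 = -0.63
i=3: S_3 = -9.33 + 4.35*3 = 3.72
The first 4 terms are: [-9.33, -4.98, -0.63, 3.72]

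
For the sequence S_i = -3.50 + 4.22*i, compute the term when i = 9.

S_9 = -3.5 + 4.22*9 = -3.5 + 37.98 = 34.48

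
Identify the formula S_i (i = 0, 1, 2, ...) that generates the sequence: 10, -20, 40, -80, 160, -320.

Check ratios: -20 / 10 = -2.0
Common ratio r = -2.
First term a = 10.
Formula: S_i = 10 * (-2)^i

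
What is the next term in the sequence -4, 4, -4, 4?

Ratios: 4 / -4 = -1.0
This is a geometric sequence with common ratio r = -1.
Next term = 4 * -1 = -4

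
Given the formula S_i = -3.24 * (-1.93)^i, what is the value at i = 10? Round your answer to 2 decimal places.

S_10 = -3.24 * (-1.93)^10 ≈ -3.24 * 717.089 ≈ -2323.37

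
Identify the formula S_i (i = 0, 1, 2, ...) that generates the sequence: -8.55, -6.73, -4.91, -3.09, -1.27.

Check differences: -6.73 - -8.55 = 1.82
-4.91 - -6.73 = 1.82
Common difference d = 1.82.
First term a = -8.55.
Formula: S_i = -8.55 + 1.82*i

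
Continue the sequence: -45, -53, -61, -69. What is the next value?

Differences: -53 - -45 = -8
This is an arithmetic sequence with common difference d = -8.
Next term = -69 + -8 = -77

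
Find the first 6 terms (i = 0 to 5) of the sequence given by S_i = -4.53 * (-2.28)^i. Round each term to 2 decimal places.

This is a geometric sequence.
i=0: S_0 = -4.53 * (-2.28)^0 = -4.53
i=1: S_1 = -4.53 * (-2.28)^1 ≈ 10.33
i=2: S_2 = -4.53 * (-2.28)^2 ≈ -23.55
i=3: S_3 = -4.53 * (-2.28)^3 ≈ 53.69
i=4: S_4 = -4.53 * (-2.28)^4 ≈ -122.42
i=5: S_5 = -4.53 * (-2.28)^5 ≈ 279.11
The first 6 terms are: [-4.53, 10.33, -23.55, 53.69, -122.42, 279.11]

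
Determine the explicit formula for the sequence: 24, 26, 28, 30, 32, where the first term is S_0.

Check differences: 26 - 24 = 2
28 - 26 = 2
Common difference d = 2.
First term a = 24.
Formula: S_i = 24 + 2*i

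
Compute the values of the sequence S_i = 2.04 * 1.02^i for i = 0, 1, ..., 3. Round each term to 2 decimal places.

This is a geometric sequence.
i=0: S_0 = 2.04 * 1.02^0 = 2.04
i=1: S_1 = 2.04 * 1.02^1 ≈ 2.08
i=2: S_2 = 2.04 * 1.02^2 ≈ 2.12
i=3: S_3 = 2.04 * 1.02^3 ≈ 2.16
The first 4 terms are: [2.04, 2.08, 2.12, 2.16]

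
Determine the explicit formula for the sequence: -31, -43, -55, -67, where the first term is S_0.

Check differences: -43 - -31 = -12
-55 - -43 = -12
Common difference d = -12.
First term a = -31.
Formula: S_i = -31 - 12*i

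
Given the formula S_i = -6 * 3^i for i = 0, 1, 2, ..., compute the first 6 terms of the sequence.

This is a geometric sequence.
i=0: S_0 = -6 * 3^0 = -6
i=1: S_1 = -6 * 3^1 = -18
i=2: S_2 = -6 * 3^2 = -54
i=3: S_3 = -6 * 3^3 = -162
i=4: S_4 = -6 * 3^4 = -486
i=5: S_5 = -6 * 3^5 = -1458
The first 6 terms are: [-6, -18, -54, -162, -486, -1458]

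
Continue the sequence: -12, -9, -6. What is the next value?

Differences: -9 - -12 = 3
This is an arithmetic sequence with common difference d = 3.
Next term = -6 + 3 = -3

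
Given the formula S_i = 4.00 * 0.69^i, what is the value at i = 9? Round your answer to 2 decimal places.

S_9 = 4.0 * 0.69^9 ≈ 4.0 * 0.0355 ≈ 0.14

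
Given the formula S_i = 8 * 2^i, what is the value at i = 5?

S_5 = 8 * 2^5 = 8 * 32 = 256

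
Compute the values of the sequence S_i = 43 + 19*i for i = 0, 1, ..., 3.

This is an arithmetic sequence.
i=0: S_0 = 43 + 19*0 = 43
i=1: S_1 = 43 + 19*1 = 62
i=2: S_2 = 43 + 19*2 = 81
i=3: S_3 = 43 + 19*3 = 100
The first 4 terms are: [43, 62, 81, 100]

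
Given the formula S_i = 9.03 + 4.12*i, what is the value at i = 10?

S_10 = 9.03 + 4.12*10 = 9.03 + 41.2 = 50.23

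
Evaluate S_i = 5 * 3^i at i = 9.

S_9 = 5 * 3^9 = 5 * 19683 = 98415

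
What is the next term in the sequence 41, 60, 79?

Differences: 60 - 41 = 19
This is an arithmetic sequence with common difference d = 19.
Next term = 79 + 19 = 98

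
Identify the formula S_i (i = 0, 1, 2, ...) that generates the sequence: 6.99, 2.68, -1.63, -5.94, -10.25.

Check differences: 2.68 - 6.99 = -4.31
-1.63 - 2.68 = -4.31
Common difference d = -4.31.
First term a = 6.99.
Formula: S_i = 6.99 - 4.31*i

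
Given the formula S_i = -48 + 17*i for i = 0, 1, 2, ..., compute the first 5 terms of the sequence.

This is an arithmetic sequence.
i=0: S_0 = -48 + 17*0 = -48
i=1: S_1 = -48 + 17*1 = -31
i=2: S_2 = -48 + 17*2 = -14
i=3: S_3 = -48 + 17*3 = 3
i=4: S_4 = -48 + 17*4 = 20
The first 5 terms are: [-48, -31, -14, 3, 20]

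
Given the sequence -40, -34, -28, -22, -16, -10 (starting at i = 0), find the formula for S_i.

Check differences: -34 - -40 = 6
-28 - -34 = 6
Common difference d = 6.
First term a = -40.
Formula: S_i = -40 + 6*i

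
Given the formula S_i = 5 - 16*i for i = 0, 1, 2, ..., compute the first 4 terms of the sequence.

This is an arithmetic sequence.
i=0: S_0 = 5 + -16*0 = 5
i=1: S_1 = 5 + -16*1 = -11
i=2: S_2 = 5 + -16*2 = -27
i=3: S_3 = 5 + -16*3 = -43
The first 4 terms are: [5, -11, -27, -43]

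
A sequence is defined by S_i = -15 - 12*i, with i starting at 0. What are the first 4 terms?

This is an arithmetic sequence.
i=0: S_0 = -15 + -12*0 = -15
i=1: S_1 = -15 + -12*1 = -27
i=2: S_2 = -15 + -12*2 = -39
i=3: S_3 = -15 + -12*3 = -51
The first 4 terms are: [-15, -27, -39, -51]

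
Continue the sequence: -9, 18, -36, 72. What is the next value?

Ratios: 18 / -9 = -2.0
This is a geometric sequence with common ratio r = -2.
Next term = 72 * -2 = -144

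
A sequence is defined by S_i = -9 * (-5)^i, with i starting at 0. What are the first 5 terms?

This is a geometric sequence.
i=0: S_0 = -9 * (-5)^0 = -9
i=1: S_1 = -9 * (-5)^1 = 45
i=2: S_2 = -9 * (-5)^2 = -225
i=3: S_3 = -9 * (-5)^3 = 1125
i=4: S_4 = -9 * (-5)^4 = -5625
The first 5 terms are: [-9, 45, -225, 1125, -5625]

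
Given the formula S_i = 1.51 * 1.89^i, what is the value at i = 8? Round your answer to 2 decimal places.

S_8 = 1.51 * 1.89^8 ≈ 1.51 * 162.815 ≈ 245.85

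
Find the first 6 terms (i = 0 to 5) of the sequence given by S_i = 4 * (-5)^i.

This is a geometric sequence.
i=0: S_0 = 4 * (-5)^0 = 4
i=1: S_1 = 4 * (-5)^1 = -20
i=2: S_2 = 4 * (-5)^2 = 100
i=3: S_3 = 4 * (-5)^3 = -500
i=4: S_4 = 4 * (-5)^4 = 2500
i=5: S_5 = 4 * (-5)^5 = -12500
The first 6 terms are: [4, -20, 100, -500, 2500, -12500]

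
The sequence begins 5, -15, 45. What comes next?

Ratios: -15 / 5 = -3.0
This is a geometric sequence with common ratio r = -3.
Next term = 45 * -3 = -135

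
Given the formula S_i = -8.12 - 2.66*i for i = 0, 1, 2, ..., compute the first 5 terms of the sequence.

This is an arithmetic sequence.
i=0: S_0 = -8.12 + -2.66*0 = -8.12
i=1: S_1 = -8.12 + -2.66*1 = -10.78
i=2: S_2 = -8.12 + -2.66*2 = -13.44
i=3: S_3 = -8.12 + -2.66*3 = -16.1
i=4: S_4 = -8.12 + -2.66*4 = -18.76
The first 5 terms are: [-8.12, -10.78, -13.44, -16.1, -18.76]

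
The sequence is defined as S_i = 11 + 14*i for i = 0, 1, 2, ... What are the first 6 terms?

This is an arithmetic sequence.
i=0: S_0 = 11 + 14*0 = 11
i=1: S_1 = 11 + 14*1 = 25
i=2: S_2 = 11 + 14*2 = 39
i=3: S_3 = 11 + 14*3 = 53
i=4: S_4 = 11 + 14*4 = 67
i=5: S_5 = 11 + 14*5 = 81
The first 6 terms are: [11, 25, 39, 53, 67, 81]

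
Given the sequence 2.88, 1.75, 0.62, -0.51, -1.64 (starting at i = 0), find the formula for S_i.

Check differences: 1.75 - 2.88 = -1.13
0.62 - 1.75 = -1.13
Common difference d = -1.13.
First term a = 2.88.
Formula: S_i = 2.88 - 1.13*i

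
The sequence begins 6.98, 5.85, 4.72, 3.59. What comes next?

Differences: 5.85 - 6.98 = -1.13
This is an arithmetic sequence with common difference d = -1.13.
Next term = 3.59 + -1.13 = 2.46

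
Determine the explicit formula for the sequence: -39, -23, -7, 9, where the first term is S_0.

Check differences: -23 - -39 = 16
-7 - -23 = 16
Common difference d = 16.
First term a = -39.
Formula: S_i = -39 + 16*i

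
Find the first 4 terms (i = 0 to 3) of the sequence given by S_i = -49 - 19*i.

This is an arithmetic sequence.
i=0: S_0 = -49 + -19*0 = -49
i=1: S_1 = -49 + -19*1 = -68
i=2: S_2 = -49 + -19*2 = -87
i=3: S_3 = -49 + -19*3 = -106
The first 4 terms are: [-49, -68, -87, -106]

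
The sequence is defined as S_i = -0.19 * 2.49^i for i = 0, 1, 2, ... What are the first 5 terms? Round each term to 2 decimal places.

This is a geometric sequence.
i=0: S_0 = -0.19 * 2.49^0 = -0.19
i=1: S_1 = -0.19 * 2.49^1 ≈ -0.47
i=2: S_2 = -0.19 * 2.49^2 ≈ -1.18
i=3: S_3 = -0.19 * 2.49^3 ≈ -2.93
i=4: S_4 = -0.19 * 2.49^4 ≈ -7.3
The first 5 terms are: [-0.19, -0.47, -1.18, -2.93, -7.3]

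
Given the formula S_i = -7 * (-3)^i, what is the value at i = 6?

S_6 = -7 * (-3)^6 = -7 * 729 = -5103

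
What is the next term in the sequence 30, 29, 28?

Differences: 29 - 30 = -1
This is an arithmetic sequence with common difference d = -1.
Next term = 28 + -1 = 27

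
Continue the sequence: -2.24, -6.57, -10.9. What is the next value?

Differences: -6.57 - -2.24 = -4.33
This is an arithmetic sequence with common difference d = -4.33.
Next term = -10.9 + -4.33 = -15.23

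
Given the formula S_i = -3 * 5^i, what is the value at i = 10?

S_10 = -3 * 5^10 = -3 * 9765625 = -29296875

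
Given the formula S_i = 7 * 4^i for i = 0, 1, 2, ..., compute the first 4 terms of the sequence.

This is a geometric sequence.
i=0: S_0 = 7 * 4^0 = 7
i=1: S_1 = 7 * 4^1 = 28
i=2: S_2 = 7 * 4^2 = 112
i=3: S_3 = 7 * 4^3 = 448
The first 4 terms are: [7, 28, 112, 448]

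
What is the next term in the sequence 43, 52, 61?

Differences: 52 - 43 = 9
This is an arithmetic sequence with common difference d = 9.
Next term = 61 + 9 = 70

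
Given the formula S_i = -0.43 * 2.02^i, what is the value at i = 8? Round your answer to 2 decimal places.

S_8 = -0.43 * 2.02^8 ≈ -0.43 * 277.2113 ≈ -119.2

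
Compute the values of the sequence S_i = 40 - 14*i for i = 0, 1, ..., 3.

This is an arithmetic sequence.
i=0: S_0 = 40 + -14*0 = 40
i=1: S_1 = 40 + -14*1 = 26
i=2: S_2 = 40 + -14*2 = 12
i=3: S_3 = 40 + -14*3 = -2
The first 4 terms are: [40, 26, 12, -2]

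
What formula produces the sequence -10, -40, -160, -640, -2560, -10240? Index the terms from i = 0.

Check ratios: -40 / -10 = 4.0
Common ratio r = 4.
First term a = -10.
Formula: S_i = -10 * 4^i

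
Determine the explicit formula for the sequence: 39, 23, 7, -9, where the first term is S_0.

Check differences: 23 - 39 = -16
7 - 23 = -16
Common difference d = -16.
First term a = 39.
Formula: S_i = 39 - 16*i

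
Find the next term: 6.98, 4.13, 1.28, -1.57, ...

Differences: 4.13 - 6.98 = -2.85
This is an arithmetic sequence with common difference d = -2.85.
Next term = -1.57 + -2.85 = -4.42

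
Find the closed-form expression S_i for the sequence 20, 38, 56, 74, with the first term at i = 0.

Check differences: 38 - 20 = 18
56 - 38 = 18
Common difference d = 18.
First term a = 20.
Formula: S_i = 20 + 18*i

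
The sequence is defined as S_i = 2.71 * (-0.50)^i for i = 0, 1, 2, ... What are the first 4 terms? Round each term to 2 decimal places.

This is a geometric sequence.
i=0: S_0 = 2.71 * (-0.5)^0 = 2.71
i=1: S_1 = 2.71 * (-0.5)^1 ≈ -1.36
i=2: S_2 = 2.71 * (-0.5)^2 ≈ 0.68
i=3: S_3 = 2.71 * (-0.5)^3 ≈ -0.34
The first 4 terms are: [2.71, -1.36, 0.68, -0.34]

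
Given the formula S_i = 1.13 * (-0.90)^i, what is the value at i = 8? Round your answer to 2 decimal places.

S_8 = 1.13 * (-0.9)^8 ≈ 1.13 * 0.4305 ≈ 0.49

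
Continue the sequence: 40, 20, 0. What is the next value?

Differences: 20 - 40 = -20
This is an arithmetic sequence with common difference d = -20.
Next term = 0 + -20 = -20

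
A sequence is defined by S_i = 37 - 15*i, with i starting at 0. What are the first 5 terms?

This is an arithmetic sequence.
i=0: S_0 = 37 + -15*0 = 37
i=1: S_1 = 37 + -15*1 = 22
i=2: S_2 = 37 + -15*2 = 7
i=3: S_3 = 37 + -15*3 = -8
i=4: S_4 = 37 + -15*4 = -23
The first 5 terms are: [37, 22, 7, -8, -23]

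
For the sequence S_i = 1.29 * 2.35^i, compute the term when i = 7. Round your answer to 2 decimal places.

S_7 = 1.29 * 2.35^7 ≈ 1.29 * 395.7993 ≈ 510.58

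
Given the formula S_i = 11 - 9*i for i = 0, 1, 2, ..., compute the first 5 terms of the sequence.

This is an arithmetic sequence.
i=0: S_0 = 11 + -9*0 = 11
i=1: S_1 = 11 + -9*1 = 2
i=2: S_2 = 11 + -9*2 = -7
i=3: S_3 = 11 + -9*3 = -16
i=4: S_4 = 11 + -9*4 = -25
The first 5 terms are: [11, 2, -7, -16, -25]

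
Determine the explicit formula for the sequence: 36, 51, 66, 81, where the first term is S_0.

Check differences: 51 - 36 = 15
66 - 51 = 15
Common difference d = 15.
First term a = 36.
Formula: S_i = 36 + 15*i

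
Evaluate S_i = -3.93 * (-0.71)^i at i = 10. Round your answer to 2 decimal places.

S_10 = -3.93 * (-0.71)^10 ≈ -3.93 * 0.0326 ≈ -0.13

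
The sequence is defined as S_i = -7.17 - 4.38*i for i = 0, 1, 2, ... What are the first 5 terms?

This is an arithmetic sequence.
i=0: S_0 = -7.17 + -4.38*0 = -7.17
i=1: S_1 = -7.17 + -4.38*1 = -11.55
i=2: S_2 = -7.17 + -4.38*2 = -15.93
i=3: S_3 = -7.17 + -4.38*3 = -20.31
i=4: S_4 = -7.17 + -4.38*4 = -24.69
The first 5 terms are: [-7.17, -11.55, -15.93, -20.31, -24.69]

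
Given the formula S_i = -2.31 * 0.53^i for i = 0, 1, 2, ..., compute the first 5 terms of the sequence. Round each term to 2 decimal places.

This is a geometric sequence.
i=0: S_0 = -2.31 * 0.53^0 = -2.31
i=1: S_1 = -2.31 * 0.53^1 ≈ -1.22
i=2: S_2 = -2.31 * 0.53^2 ≈ -0.65
i=3: S_3 = -2.31 * 0.53^3 ≈ -0.34
i=4: S_4 = -2.31 * 0.53^4 ≈ -0.18
The first 5 terms are: [-2.31, -1.22, -0.65, -0.34, -0.18]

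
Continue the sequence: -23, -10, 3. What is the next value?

Differences: -10 - -23 = 13
This is an arithmetic sequence with common difference d = 13.
Next term = 3 + 13 = 16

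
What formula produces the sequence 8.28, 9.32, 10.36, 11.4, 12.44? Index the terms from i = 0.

Check differences: 9.32 - 8.28 = 1.04
10.36 - 9.32 = 1.04
Common difference d = 1.04.
First term a = 8.28.
Formula: S_i = 8.28 + 1.04*i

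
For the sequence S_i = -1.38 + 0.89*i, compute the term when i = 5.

S_5 = -1.38 + 0.89*5 = -1.38 + 4.45 = 3.07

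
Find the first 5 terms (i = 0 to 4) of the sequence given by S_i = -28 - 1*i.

This is an arithmetic sequence.
i=0: S_0 = -28 + -1*0 = -28
i=1: S_1 = -28 + -1*1 = -29
i=2: S_2 = -28 + -1*2 = -30
i=3: S_3 = -28 + -1*3 = -31
i=4: S_4 = -28 + -1*4 = -32
The first 5 terms are: [-28, -29, -30, -31, -32]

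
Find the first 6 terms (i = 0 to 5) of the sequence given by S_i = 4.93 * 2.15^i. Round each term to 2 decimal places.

This is a geometric sequence.
i=0: S_0 = 4.93 * 2.15^0 = 4.93
i=1: S_1 = 4.93 * 2.15^1 ≈ 10.6
i=2: S_2 = 4.93 * 2.15^2 ≈ 22.79
i=3: S_3 = 4.93 * 2.15^3 ≈ 49.0
i=4: S_4 = 4.93 * 2.15^4 ≈ 105.34
i=5: S_5 = 4.93 * 2.15^5 ≈ 226.48
The first 6 terms are: [4.93, 10.6, 22.79, 49.0, 105.34, 226.48]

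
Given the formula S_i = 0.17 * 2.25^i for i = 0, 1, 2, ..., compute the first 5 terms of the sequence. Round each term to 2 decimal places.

This is a geometric sequence.
i=0: S_0 = 0.17 * 2.25^0 = 0.17
i=1: S_1 = 0.17 * 2.25^1 ≈ 0.38
i=2: S_2 = 0.17 * 2.25^2 ≈ 0.86
i=3: S_3 = 0.17 * 2.25^3 ≈ 1.94
i=4: S_4 = 0.17 * 2.25^4 ≈ 4.36
The first 5 terms are: [0.17, 0.38, 0.86, 1.94, 4.36]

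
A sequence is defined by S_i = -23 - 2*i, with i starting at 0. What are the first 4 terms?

This is an arithmetic sequence.
i=0: S_0 = -23 + -2*0 = -23
i=1: S_1 = -23 + -2*1 = -25
i=2: S_2 = -23 + -2*2 = -27
i=3: S_3 = -23 + -2*3 = -29
The first 4 terms are: [-23, -25, -27, -29]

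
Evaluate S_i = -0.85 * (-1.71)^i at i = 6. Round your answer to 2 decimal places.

S_6 = -0.85 * (-1.71)^6 ≈ -0.85 * 25.0021 ≈ -21.25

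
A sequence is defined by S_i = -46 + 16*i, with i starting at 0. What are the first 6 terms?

This is an arithmetic sequence.
i=0: S_0 = -46 + 16*0 = -46
i=1: S_1 = -46 + 16*1 = -30
i=2: S_2 = -46 + 16*2 = -14
i=3: S_3 = -46 + 16*3 = 2
i=4: S_4 = -46 + 16*4 = 18
i=5: S_5 = -46 + 16*5 = 34
The first 6 terms are: [-46, -30, -14, 2, 18, 34]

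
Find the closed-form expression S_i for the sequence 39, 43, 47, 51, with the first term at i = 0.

Check differences: 43 - 39 = 4
47 - 43 = 4
Common difference d = 4.
First term a = 39.
Formula: S_i = 39 + 4*i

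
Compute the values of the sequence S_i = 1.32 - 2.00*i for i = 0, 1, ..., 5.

This is an arithmetic sequence.
i=0: S_0 = 1.32 + -2.0*0 = 1.32
i=1: S_1 = 1.32 + -2.0*1 = -0.68
i=2: S_2 = 1.32 + -2.0*2 = -2.68
i=3: S_3 = 1.32 + -2.0*3 = -4.68
i=4: S_4 = 1.32 + -2.0*4 = -6.68
i=5: S_5 = 1.32 + -2.0*5 = -8.68
The first 6 terms are: [1.32, -0.68, -2.68, -4.68, -6.68, -8.68]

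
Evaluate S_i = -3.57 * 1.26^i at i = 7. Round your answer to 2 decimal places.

S_7 = -3.57 * 1.26^7 ≈ -3.57 * 5.0419 ≈ -18.0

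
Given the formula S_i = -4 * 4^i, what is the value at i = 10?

S_10 = -4 * 4^10 = -4 * 1048576 = -4194304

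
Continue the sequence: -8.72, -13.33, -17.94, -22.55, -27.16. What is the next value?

Differences: -13.33 - -8.72 = -4.61
This is an arithmetic sequence with common difference d = -4.61.
Next term = -27.16 + -4.61 = -31.77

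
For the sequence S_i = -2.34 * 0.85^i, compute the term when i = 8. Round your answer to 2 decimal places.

S_8 = -2.34 * 0.85^8 ≈ -2.34 * 0.2725 ≈ -0.64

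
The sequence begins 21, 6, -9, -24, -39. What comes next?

Differences: 6 - 21 = -15
This is an arithmetic sequence with common difference d = -15.
Next term = -39 + -15 = -54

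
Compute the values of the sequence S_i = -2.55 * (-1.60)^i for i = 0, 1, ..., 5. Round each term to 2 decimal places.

This is a geometric sequence.
i=0: S_0 = -2.55 * (-1.6)^0 = -2.55
i=1: S_1 = -2.55 * (-1.6)^1 = 4.08
i=2: S_2 = -2.55 * (-1.6)^2 ≈ -6.53
i=3: S_3 = -2.55 * (-1.6)^3 ≈ 10.44
i=4: S_4 = -2.55 * (-1.6)^4 ≈ -16.71
i=5: S_5 = -2.55 * (-1.6)^5 ≈ 26.74
The first 6 terms are: [-2.55, 4.08, -6.53, 10.44, -16.71, 26.74]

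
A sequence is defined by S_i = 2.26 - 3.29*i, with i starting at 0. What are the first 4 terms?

This is an arithmetic sequence.
i=0: S_0 = 2.26 + -3.29*0 = 2.26
i=1: S_1 = 2.26 + -3.29*1 = -1.03
i=2: S_2 = 2.26 + -3.29*2 = -4.32
i=3: S_3 = 2.26 + -3.29*3 = -7.61
The first 4 terms are: [2.26, -1.03, -4.32, -7.61]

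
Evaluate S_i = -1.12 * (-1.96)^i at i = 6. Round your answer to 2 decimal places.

S_6 = -1.12 * (-1.96)^6 ≈ -1.12 * 56.6939 ≈ -63.5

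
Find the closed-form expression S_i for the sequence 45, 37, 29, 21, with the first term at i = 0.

Check differences: 37 - 45 = -8
29 - 37 = -8
Common difference d = -8.
First term a = 45.
Formula: S_i = 45 - 8*i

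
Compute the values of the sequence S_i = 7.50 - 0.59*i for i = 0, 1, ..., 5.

This is an arithmetic sequence.
i=0: S_0 = 7.5 + -0.59*0 = 7.5
i=1: S_1 = 7.5 + -0.59*1 = 6.91
i=2: S_2 = 7.5 + -0.59*2 = 6.32
i=3: S_3 = 7.5 + -0.59*3 = 5.73
i=4: S_4 = 7.5 + -0.59*4 = 5.14
i=5: S_5 = 7.5 + -0.59*5 = 4.55
The first 6 terms are: [7.5, 6.91, 6.32, 5.73, 5.14, 4.55]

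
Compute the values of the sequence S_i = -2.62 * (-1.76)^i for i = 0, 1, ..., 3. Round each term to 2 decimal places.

This is a geometric sequence.
i=0: S_0 = -2.62 * (-1.76)^0 = -2.62
i=1: S_1 = -2.62 * (-1.76)^1 ≈ 4.61
i=2: S_2 = -2.62 * (-1.76)^2 ≈ -8.12
i=3: S_3 = -2.62 * (-1.76)^3 ≈ 14.28
The first 4 terms are: [-2.62, 4.61, -8.12, 14.28]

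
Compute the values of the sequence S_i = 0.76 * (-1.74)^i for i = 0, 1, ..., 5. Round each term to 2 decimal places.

This is a geometric sequence.
i=0: S_0 = 0.76 * (-1.74)^0 = 0.76
i=1: S_1 = 0.76 * (-1.74)^1 ≈ -1.32
i=2: S_2 = 0.76 * (-1.74)^2 ≈ 2.3
i=3: S_3 = 0.76 * (-1.74)^3 ≈ -4.0
i=4: S_4 = 0.76 * (-1.74)^4 ≈ 6.97
i=5: S_5 = 0.76 * (-1.74)^5 ≈ -12.12
The first 6 terms are: [0.76, -1.32, 2.3, -4.0, 6.97, -12.12]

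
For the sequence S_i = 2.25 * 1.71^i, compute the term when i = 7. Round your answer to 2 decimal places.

S_7 = 2.25 * 1.71^7 ≈ 2.25 * 42.7536 ≈ 96.2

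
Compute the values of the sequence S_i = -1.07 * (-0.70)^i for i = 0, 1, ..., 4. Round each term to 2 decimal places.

This is a geometric sequence.
i=0: S_0 = -1.07 * (-0.7)^0 = -1.07
i=1: S_1 = -1.07 * (-0.7)^1 ≈ 0.75
i=2: S_2 = -1.07 * (-0.7)^2 ≈ -0.52
i=3: S_3 = -1.07 * (-0.7)^3 ≈ 0.37
i=4: S_4 = -1.07 * (-0.7)^4 ≈ -0.26
The first 5 terms are: [-1.07, 0.75, -0.52, 0.37, -0.26]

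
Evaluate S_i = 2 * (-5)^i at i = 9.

S_9 = 2 * (-5)^9 = 2 * -1953125 = -3906250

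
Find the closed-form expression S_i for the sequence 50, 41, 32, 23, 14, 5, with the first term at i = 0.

Check differences: 41 - 50 = -9
32 - 41 = -9
Common difference d = -9.
First term a = 50.
Formula: S_i = 50 - 9*i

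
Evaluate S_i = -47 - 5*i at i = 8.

S_8 = -47 + -5*8 = -47 + -40 = -87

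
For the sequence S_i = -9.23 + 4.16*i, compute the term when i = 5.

S_5 = -9.23 + 4.16*5 = -9.23 + 20.8 = 11.57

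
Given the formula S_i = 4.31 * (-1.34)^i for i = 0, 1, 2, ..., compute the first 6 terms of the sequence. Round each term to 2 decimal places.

This is a geometric sequence.
i=0: S_0 = 4.31 * (-1.34)^0 = 4.31
i=1: S_1 = 4.31 * (-1.34)^1 ≈ -5.78
i=2: S_2 = 4.31 * (-1.34)^2 ≈ 7.74
i=3: S_3 = 4.31 * (-1.34)^3 ≈ -10.37
i=4: S_4 = 4.31 * (-1.34)^4 ≈ 13.9
i=5: S_5 = 4.31 * (-1.34)^5 ≈ -18.62
The first 6 terms are: [4.31, -5.78, 7.74, -10.37, 13.9, -18.62]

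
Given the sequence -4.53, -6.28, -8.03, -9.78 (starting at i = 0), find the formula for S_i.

Check differences: -6.28 - -4.53 = -1.75
-8.03 - -6.28 = -1.75
Common difference d = -1.75.
First term a = -4.53.
Formula: S_i = -4.53 - 1.75*i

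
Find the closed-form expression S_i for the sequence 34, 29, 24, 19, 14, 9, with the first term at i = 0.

Check differences: 29 - 34 = -5
24 - 29 = -5
Common difference d = -5.
First term a = 34.
Formula: S_i = 34 - 5*i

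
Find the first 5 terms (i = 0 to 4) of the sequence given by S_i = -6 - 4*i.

This is an arithmetic sequence.
i=0: S_0 = -6 + -4*0 = -6
i=1: S_1 = -6 + -4*1 = -10
i=2: S_2 = -6 + -4*2 = -14
i=3: S_3 = -6 + -4*3 = -18
i=4: S_4 = -6 + -4*4 = -22
The first 5 terms are: [-6, -10, -14, -18, -22]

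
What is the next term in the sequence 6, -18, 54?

Ratios: -18 / 6 = -3.0
This is a geometric sequence with common ratio r = -3.
Next term = 54 * -3 = -162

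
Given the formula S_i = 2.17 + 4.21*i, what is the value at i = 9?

S_9 = 2.17 + 4.21*9 = 2.17 + 37.89 = 40.06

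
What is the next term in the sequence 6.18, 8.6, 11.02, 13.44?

Differences: 8.6 - 6.18 = 2.42
This is an arithmetic sequence with common difference d = 2.42.
Next term = 13.44 + 2.42 = 15.86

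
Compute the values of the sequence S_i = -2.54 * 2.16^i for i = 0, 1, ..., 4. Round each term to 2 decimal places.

This is a geometric sequence.
i=0: S_0 = -2.54 * 2.16^0 = -2.54
i=1: S_1 = -2.54 * 2.16^1 ≈ -5.49
i=2: S_2 = -2.54 * 2.16^2 ≈ -11.85
i=3: S_3 = -2.54 * 2.16^3 ≈ -25.6
i=4: S_4 = -2.54 * 2.16^4 ≈ -55.29
The first 5 terms are: [-2.54, -5.49, -11.85, -25.6, -55.29]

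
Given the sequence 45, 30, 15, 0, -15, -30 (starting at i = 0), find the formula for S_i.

Check differences: 30 - 45 = -15
15 - 30 = -15
Common difference d = -15.
First term a = 45.
Formula: S_i = 45 - 15*i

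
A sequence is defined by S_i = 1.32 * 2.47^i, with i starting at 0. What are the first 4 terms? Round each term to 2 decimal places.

This is a geometric sequence.
i=0: S_0 = 1.32 * 2.47^0 = 1.32
i=1: S_1 = 1.32 * 2.47^1 ≈ 3.26
i=2: S_2 = 1.32 * 2.47^2 ≈ 8.05
i=3: S_3 = 1.32 * 2.47^3 ≈ 19.89
The first 4 terms are: [1.32, 3.26, 8.05, 19.89]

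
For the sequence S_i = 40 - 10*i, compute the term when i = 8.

S_8 = 40 + -10*8 = 40 + -80 = -40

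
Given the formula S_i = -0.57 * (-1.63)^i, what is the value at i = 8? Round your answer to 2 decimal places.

S_8 = -0.57 * (-1.63)^8 ≈ -0.57 * 49.8311 ≈ -28.4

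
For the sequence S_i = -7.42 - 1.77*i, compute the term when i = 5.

S_5 = -7.42 + -1.77*5 = -7.42 + -8.85 = -16.27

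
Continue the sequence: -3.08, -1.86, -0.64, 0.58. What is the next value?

Differences: -1.86 - -3.08 = 1.22
This is an arithmetic sequence with common difference d = 1.22.
Next term = 0.58 + 1.22 = 1.8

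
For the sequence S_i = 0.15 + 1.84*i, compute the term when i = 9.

S_9 = 0.15 + 1.84*9 = 0.15 + 16.56 = 16.71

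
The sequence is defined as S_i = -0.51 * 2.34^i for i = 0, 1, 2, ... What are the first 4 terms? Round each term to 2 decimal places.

This is a geometric sequence.
i=0: S_0 = -0.51 * 2.34^0 = -0.51
i=1: S_1 = -0.51 * 2.34^1 ≈ -1.19
i=2: S_2 = -0.51 * 2.34^2 ≈ -2.79
i=3: S_3 = -0.51 * 2.34^3 ≈ -6.53
The first 4 terms are: [-0.51, -1.19, -2.79, -6.53]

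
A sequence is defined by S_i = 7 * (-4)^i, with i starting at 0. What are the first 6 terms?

This is a geometric sequence.
i=0: S_0 = 7 * (-4)^0 = 7
i=1: S_1 = 7 * (-4)^1 = -28
i=2: S_2 = 7 * (-4)^2 = 112
i=3: S_3 = 7 * (-4)^3 = -448
i=4: S_4 = 7 * (-4)^4 = 1792
i=5: S_5 = 7 * (-4)^5 = -7168
The first 6 terms are: [7, -28, 112, -448, 1792, -7168]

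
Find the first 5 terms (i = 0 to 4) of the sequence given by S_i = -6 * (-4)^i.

This is a geometric sequence.
i=0: S_0 = -6 * (-4)^0 = -6
i=1: S_1 = -6 * (-4)^1 = 24
i=2: S_2 = -6 * (-4)^2 = -96
i=3: S_3 = -6 * (-4)^3 = 384
i=4: S_4 = -6 * (-4)^4 = -1536
The first 5 terms are: [-6, 24, -96, 384, -1536]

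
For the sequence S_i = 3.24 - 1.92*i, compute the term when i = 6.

S_6 = 3.24 + -1.92*6 = 3.24 + -11.52 = -8.28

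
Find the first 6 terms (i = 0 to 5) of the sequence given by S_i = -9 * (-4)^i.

This is a geometric sequence.
i=0: S_0 = -9 * (-4)^0 = -9
i=1: S_1 = -9 * (-4)^1 = 36
i=2: S_2 = -9 * (-4)^2 = -144
i=3: S_3 = -9 * (-4)^3 = 576
i=4: S_4 = -9 * (-4)^4 = -2304
i=5: S_5 = -9 * (-4)^5 = 9216
The first 6 terms are: [-9, 36, -144, 576, -2304, 9216]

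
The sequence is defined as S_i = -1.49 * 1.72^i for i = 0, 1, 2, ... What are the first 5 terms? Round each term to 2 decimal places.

This is a geometric sequence.
i=0: S_0 = -1.49 * 1.72^0 = -1.49
i=1: S_1 = -1.49 * 1.72^1 ≈ -2.56
i=2: S_2 = -1.49 * 1.72^2 ≈ -4.41
i=3: S_3 = -1.49 * 1.72^3 ≈ -7.58
i=4: S_4 = -1.49 * 1.72^4 ≈ -13.04
The first 5 terms are: [-1.49, -2.56, -4.41, -7.58, -13.04]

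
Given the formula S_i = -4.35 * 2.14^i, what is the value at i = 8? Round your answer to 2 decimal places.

S_8 = -4.35 * 2.14^8 ≈ -4.35 * 439.8557 ≈ -1913.37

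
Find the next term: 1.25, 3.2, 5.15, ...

Differences: 3.2 - 1.25 = 1.95
This is an arithmetic sequence with common difference d = 1.95.
Next term = 5.15 + 1.95 = 7.1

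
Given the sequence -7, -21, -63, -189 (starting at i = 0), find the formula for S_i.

Check ratios: -21 / -7 = 3.0
Common ratio r = 3.
First term a = -7.
Formula: S_i = -7 * 3^i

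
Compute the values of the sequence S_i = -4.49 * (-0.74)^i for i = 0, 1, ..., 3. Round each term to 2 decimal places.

This is a geometric sequence.
i=0: S_0 = -4.49 * (-0.74)^0 = -4.49
i=1: S_1 = -4.49 * (-0.74)^1 ≈ 3.32
i=2: S_2 = -4.49 * (-0.74)^2 ≈ -2.46
i=3: S_3 = -4.49 * (-0.74)^3 ≈ 1.82
The first 4 terms are: [-4.49, 3.32, -2.46, 1.82]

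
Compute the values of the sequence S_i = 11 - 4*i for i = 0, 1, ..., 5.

This is an arithmetic sequence.
i=0: S_0 = 11 + -4*0 = 11
i=1: S_1 = 11 + -4*1 = 7
i=2: S_2 = 11 + -4*2 = 3
i=3: S_3 = 11 + -4*3 = -1
i=4: S_4 = 11 + -4*4 = -5
i=5: S_5 = 11 + -4*5 = -9
The first 6 terms are: [11, 7, 3, -1, -5, -9]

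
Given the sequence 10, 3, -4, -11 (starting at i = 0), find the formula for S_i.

Check differences: 3 - 10 = -7
-4 - 3 = -7
Common difference d = -7.
First term a = 10.
Formula: S_i = 10 - 7*i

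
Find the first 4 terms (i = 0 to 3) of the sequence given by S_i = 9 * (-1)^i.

This is a geometric sequence.
i=0: S_0 = 9 * (-1)^0 = 9
i=1: S_1 = 9 * (-1)^1 = -9
i=2: S_2 = 9 * (-1)^2 = 9
i=3: S_3 = 9 * (-1)^3 = -9
The first 4 terms are: [9, -9, 9, -9]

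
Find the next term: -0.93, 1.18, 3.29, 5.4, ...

Differences: 1.18 - -0.93 = 2.11
This is an arithmetic sequence with common difference d = 2.11.
Next term = 5.4 + 2.11 = 7.51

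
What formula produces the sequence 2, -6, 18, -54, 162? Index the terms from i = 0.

Check ratios: -6 / 2 = -3.0
Common ratio r = -3.
First term a = 2.
Formula: S_i = 2 * (-3)^i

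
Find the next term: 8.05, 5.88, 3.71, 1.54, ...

Differences: 5.88 - 8.05 = -2.17
This is an arithmetic sequence with common difference d = -2.17.
Next term = 1.54 + -2.17 = -0.63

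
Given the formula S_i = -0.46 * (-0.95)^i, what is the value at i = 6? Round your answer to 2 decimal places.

S_6 = -0.46 * (-0.95)^6 ≈ -0.46 * 0.7351 ≈ -0.34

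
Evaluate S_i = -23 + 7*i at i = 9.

S_9 = -23 + 7*9 = -23 + 63 = 40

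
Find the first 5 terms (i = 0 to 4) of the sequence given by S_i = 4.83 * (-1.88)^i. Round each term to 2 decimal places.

This is a geometric sequence.
i=0: S_0 = 4.83 * (-1.88)^0 = 4.83
i=1: S_1 = 4.83 * (-1.88)^1 ≈ -9.08
i=2: S_2 = 4.83 * (-1.88)^2 ≈ 17.07
i=3: S_3 = 4.83 * (-1.88)^3 ≈ -32.09
i=4: S_4 = 4.83 * (-1.88)^4 ≈ 60.34
The first 5 terms are: [4.83, -9.08, 17.07, -32.09, 60.34]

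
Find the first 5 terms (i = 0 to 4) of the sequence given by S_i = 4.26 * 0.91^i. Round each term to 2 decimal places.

This is a geometric sequence.
i=0: S_0 = 4.26 * 0.91^0 = 4.26
i=1: S_1 = 4.26 * 0.91^1 ≈ 3.88
i=2: S_2 = 4.26 * 0.91^2 ≈ 3.53
i=3: S_3 = 4.26 * 0.91^3 ≈ 3.21
i=4: S_4 = 4.26 * 0.91^4 ≈ 2.92
The first 5 terms are: [4.26, 3.88, 3.53, 3.21, 2.92]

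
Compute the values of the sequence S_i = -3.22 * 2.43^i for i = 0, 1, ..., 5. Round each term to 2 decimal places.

This is a geometric sequence.
i=0: S_0 = -3.22 * 2.43^0 = -3.22
i=1: S_1 = -3.22 * 2.43^1 ≈ -7.82
i=2: S_2 = -3.22 * 2.43^2 ≈ -19.01
i=3: S_3 = -3.22 * 2.43^3 ≈ -46.2
i=4: S_4 = -3.22 * 2.43^4 ≈ -112.27
i=5: S_5 = -3.22 * 2.43^5 ≈ -272.83
The first 6 terms are: [-3.22, -7.82, -19.01, -46.2, -112.27, -272.83]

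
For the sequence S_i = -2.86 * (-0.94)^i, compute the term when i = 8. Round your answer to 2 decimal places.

S_8 = -2.86 * (-0.94)^8 ≈ -2.86 * 0.6096 ≈ -1.74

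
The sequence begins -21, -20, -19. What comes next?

Differences: -20 - -21 = 1
This is an arithmetic sequence with common difference d = 1.
Next term = -19 + 1 = -18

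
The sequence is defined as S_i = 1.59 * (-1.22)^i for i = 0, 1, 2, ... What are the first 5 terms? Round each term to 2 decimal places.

This is a geometric sequence.
i=0: S_0 = 1.59 * (-1.22)^0 = 1.59
i=1: S_1 = 1.59 * (-1.22)^1 ≈ -1.94
i=2: S_2 = 1.59 * (-1.22)^2 ≈ 2.37
i=3: S_3 = 1.59 * (-1.22)^3 ≈ -2.89
i=4: S_4 = 1.59 * (-1.22)^4 ≈ 3.52
The first 5 terms are: [1.59, -1.94, 2.37, -2.89, 3.52]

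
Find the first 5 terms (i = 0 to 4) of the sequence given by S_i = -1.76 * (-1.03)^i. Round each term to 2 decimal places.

This is a geometric sequence.
i=0: S_0 = -1.76 * (-1.03)^0 = -1.76
i=1: S_1 = -1.76 * (-1.03)^1 ≈ 1.81
i=2: S_2 = -1.76 * (-1.03)^2 ≈ -1.87
i=3: S_3 = -1.76 * (-1.03)^3 ≈ 1.92
i=4: S_4 = -1.76 * (-1.03)^4 ≈ -1.98
The first 5 terms are: [-1.76, 1.81, -1.87, 1.92, -1.98]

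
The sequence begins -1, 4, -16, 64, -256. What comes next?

Ratios: 4 / -1 = -4.0
This is a geometric sequence with common ratio r = -4.
Next term = -256 * -4 = 1024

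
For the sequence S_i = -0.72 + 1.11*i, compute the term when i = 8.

S_8 = -0.72 + 1.11*8 = -0.72 + 8.88 = 8.16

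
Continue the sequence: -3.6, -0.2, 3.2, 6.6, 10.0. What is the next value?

Differences: -0.2 - -3.6 = 3.4
This is an arithmetic sequence with common difference d = 3.4.
Next term = 10.0 + 3.4 = 13.4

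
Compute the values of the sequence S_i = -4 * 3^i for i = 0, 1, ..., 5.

This is a geometric sequence.
i=0: S_0 = -4 * 3^0 = -4
i=1: S_1 = -4 * 3^1 = -12
i=2: S_2 = -4 * 3^2 = -36
i=3: S_3 = -4 * 3^3 = -108
i=4: S_4 = -4 * 3^4 = -324
i=5: S_5 = -4 * 3^5 = -972
The first 6 terms are: [-4, -12, -36, -108, -324, -972]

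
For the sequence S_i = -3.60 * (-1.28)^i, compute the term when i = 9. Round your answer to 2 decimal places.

S_9 = -3.6 * (-1.28)^9 ≈ -3.6 * -9.2234 ≈ 33.2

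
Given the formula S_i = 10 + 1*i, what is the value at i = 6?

S_6 = 10 + 1*6 = 10 + 6 = 16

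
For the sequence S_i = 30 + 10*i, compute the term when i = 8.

S_8 = 30 + 10*8 = 30 + 80 = 110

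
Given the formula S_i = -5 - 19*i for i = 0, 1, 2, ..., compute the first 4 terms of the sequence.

This is an arithmetic sequence.
i=0: S_0 = -5 + -19*0 = -5
i=1: S_1 = -5 + -19*1 = -24
i=2: S_2 = -5 + -19*2 = -43
i=3: S_3 = -5 + -19*3 = -62
The first 4 terms are: [-5, -24, -43, -62]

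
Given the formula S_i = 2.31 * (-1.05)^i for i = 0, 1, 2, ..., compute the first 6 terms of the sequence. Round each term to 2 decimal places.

This is a geometric sequence.
i=0: S_0 = 2.31 * (-1.05)^0 = 2.31
i=1: S_1 = 2.31 * (-1.05)^1 ≈ -2.43
i=2: S_2 = 2.31 * (-1.05)^2 ≈ 2.55
i=3: S_3 = 2.31 * (-1.05)^3 ≈ -2.67
i=4: S_4 = 2.31 * (-1.05)^4 ≈ 2.81
i=5: S_5 = 2.31 * (-1.05)^5 ≈ -2.95
The first 6 terms are: [2.31, -2.43, 2.55, -2.67, 2.81, -2.95]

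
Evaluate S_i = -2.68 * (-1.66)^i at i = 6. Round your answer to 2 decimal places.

S_6 = -2.68 * (-1.66)^6 ≈ -2.68 * 20.9242 ≈ -56.08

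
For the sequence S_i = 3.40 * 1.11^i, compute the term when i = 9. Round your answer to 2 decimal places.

S_9 = 3.4 * 1.11^9 ≈ 3.4 * 2.558 ≈ 8.7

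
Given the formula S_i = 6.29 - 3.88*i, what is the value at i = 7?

S_7 = 6.29 + -3.88*7 = 6.29 + -27.16 = -20.87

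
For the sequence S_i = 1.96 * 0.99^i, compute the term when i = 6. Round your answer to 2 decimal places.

S_6 = 1.96 * 0.99^6 ≈ 1.96 * 0.9415 ≈ 1.85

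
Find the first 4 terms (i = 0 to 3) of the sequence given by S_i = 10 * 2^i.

This is a geometric sequence.
i=0: S_0 = 10 * 2^0 = 10
i=1: S_1 = 10 * 2^1 = 20
i=2: S_2 = 10 * 2^2 = 40
i=3: S_3 = 10 * 2^3 = 80
The first 4 terms are: [10, 20, 40, 80]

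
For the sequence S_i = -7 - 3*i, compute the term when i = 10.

S_10 = -7 + -3*10 = -7 + -30 = -37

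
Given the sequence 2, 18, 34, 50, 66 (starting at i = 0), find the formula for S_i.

Check differences: 18 - 2 = 16
34 - 18 = 16
Common difference d = 16.
First term a = 2.
Formula: S_i = 2 + 16*i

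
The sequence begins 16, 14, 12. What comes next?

Differences: 14 - 16 = -2
This is an arithmetic sequence with common difference d = -2.
Next term = 12 + -2 = 10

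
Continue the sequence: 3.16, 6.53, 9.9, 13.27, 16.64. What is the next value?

Differences: 6.53 - 3.16 = 3.37
This is an arithmetic sequence with common difference d = 3.37.
Next term = 16.64 + 3.37 = 20.01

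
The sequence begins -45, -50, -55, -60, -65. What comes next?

Differences: -50 - -45 = -5
This is an arithmetic sequence with common difference d = -5.
Next term = -65 + -5 = -70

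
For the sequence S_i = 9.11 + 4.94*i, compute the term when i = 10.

S_10 = 9.11 + 4.94*10 = 9.11 + 49.4 = 58.51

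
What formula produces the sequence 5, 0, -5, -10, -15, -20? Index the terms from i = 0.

Check differences: 0 - 5 = -5
-5 - 0 = -5
Common difference d = -5.
First term a = 5.
Formula: S_i = 5 - 5*i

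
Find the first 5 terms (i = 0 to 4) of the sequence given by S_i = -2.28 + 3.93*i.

This is an arithmetic sequence.
i=0: S_0 = -2.28 + 3.93*0 = -2.28
i=1: S_1 = -2.28 + 3.93*1 = 1.65
i=2: S_2 = -2.28 + 3.93*2 = 5.58
i=3: S_3 = -2.28 + 3.93*3 = 9.51
i=4: S_4 = -2.28 + 3.93*4 = 13.44
The first 5 terms are: [-2.28, 1.65, 5.58, 9.51, 13.44]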